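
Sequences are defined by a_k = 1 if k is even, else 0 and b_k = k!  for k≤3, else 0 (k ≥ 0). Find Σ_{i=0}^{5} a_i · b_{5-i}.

7

This is [x^5] in the product of the two ordinary generating functions.
Σ = 1·0 + 0·0 + 1·6 + 0·2 + 1·1 + 0·1 = 7.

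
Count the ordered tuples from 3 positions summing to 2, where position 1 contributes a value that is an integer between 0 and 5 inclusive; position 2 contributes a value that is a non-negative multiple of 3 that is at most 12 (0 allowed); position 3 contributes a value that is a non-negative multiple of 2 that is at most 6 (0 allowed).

2

The generating function for the choices is (1 + y + y^2 + y^3 + y^4 + y^5)·(1 + y^3 + y^6 + y^9 + y^12)·(1 + y^2 + y^4 + y^6); the count is [y^2].
(1 + y + y^2 + y^3 + y^4 + y^5) has coefficients 1,1,1 for degrees 0…2.
(1 + y^3 + y^6 + y^9 + y^12) has coefficients 1,0,0 for degrees 0…2.
Finally multiplying by (1 + y^2 + y^4 + y^6), the product of all factors after the first has coefficients 1,0,1 for degrees 0…2.
[y^2] = 1·1 + 1·0 + 1·1 = 2.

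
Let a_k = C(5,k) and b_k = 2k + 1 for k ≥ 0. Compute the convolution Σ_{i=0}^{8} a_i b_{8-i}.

384

Write out a_i and b_{8-i} for i = 0,…,8 and sum the products.
Σ = 1·17 + 5·15 + 10·13 + 10·11 + 5·9 + 1·7 + 0·5 + 0·3 + 0·1 = 384.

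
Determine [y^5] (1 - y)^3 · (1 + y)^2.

-1

(1 - y)^3 has coefficients 1,-3,3,-1 for degrees 0…3.
(1 + y)^2 has coefficients 1,2,1,0,0,0 for degrees 0…5.
[y^5] = 1·0 − 3·0 + 3·0 − 1·1 = -1.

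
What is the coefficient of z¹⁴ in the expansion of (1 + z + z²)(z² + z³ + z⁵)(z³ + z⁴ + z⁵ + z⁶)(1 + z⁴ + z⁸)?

9

(1 + z + z²) has coefficients 1,1,1 for degrees 0…2.
(z² + z³ + z⁵) has coefficients 0,0,1,1,0,1,0,0,0,0,0,0,0,0,0 for degrees 0…14.
Multiplying by (z³ + z⁴ + z⁵ + z⁶) gives running coefficients 0,0,0,0,0,1,2,2,3,2,1,1,0,0,0 for degrees 0…14.
Finally multiplying by (1 + z⁴ + z⁸), the product of all factors after the first has coefficients 0,0,0,0,0,1,2,2,3,3,3,3,3,3,3 for degrees 0…14.
[z¹⁴] = 1·3 + 1·3 + 1·3 = 9.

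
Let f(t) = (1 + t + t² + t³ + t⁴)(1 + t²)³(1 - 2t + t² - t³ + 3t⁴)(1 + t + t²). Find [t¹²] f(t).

(1 + t + t² + t³ + t⁴) has coefficients 1,1,1,1,1 for degrees 0…4.
(1 + t²)³ has coefficients 1,0,3,0,3,0,1,0,0,0,0,0,0 for degrees 0…12.
Multiplying by (1 - 2t + t² - t³ + 3t⁴) gives running coefficients 1,-2,4,-7,9,-9,13,-5,10,-1,3,0,0 for degrees 0…12.
Finally multiplying by (1 + t + t²), the product of all factors after the first has coefficients 1,-1,3,-5,6,-7,13,-1,18,4,12,2,3 for degrees 0…12.
[t¹²] = 1·3 + 1·2 + 1·12 + 1·4 + 1·18 = 39.

39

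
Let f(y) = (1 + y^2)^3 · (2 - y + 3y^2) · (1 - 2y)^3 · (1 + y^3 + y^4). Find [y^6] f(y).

(1 + y^2)^3 has coefficients 1,0,3,0,3,0,1 for degrees 0…6.
(2 - y + 3y^2) has coefficients 2,-1,3,0,0,0,0 for degrees 0…6.
Multiplying by (1 - 2y)^3 gives running coefficients 2,-13,33,-46,44,-24,0 for degrees 0…6.
Finally multiplying by (1 + y^3 + y^4), the product of all factors after the first has coefficients 2,-13,33,-44,33,-4,-13 for degrees 0…6.
[y^6] = 1·(-13) + 3·33 + 3·33 + 1·2 = 187.

187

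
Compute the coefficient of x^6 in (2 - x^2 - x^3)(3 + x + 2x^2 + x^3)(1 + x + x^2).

(2 - x^2 - x^3) has coefficients 2,0,-1,-1 for degrees 0…3.
(3 + x + 2x^2 + x^3) has coefficients 3,1,2,1,0,0,0 for degrees 0…6.
Finally multiplying by (1 + x + x^2), the product of all factors after the first has coefficients 3,4,6,4,3,1,0 for degrees 0…6.
[x^6] = 2·0 − 1·3 − 1·4 = -7.

-7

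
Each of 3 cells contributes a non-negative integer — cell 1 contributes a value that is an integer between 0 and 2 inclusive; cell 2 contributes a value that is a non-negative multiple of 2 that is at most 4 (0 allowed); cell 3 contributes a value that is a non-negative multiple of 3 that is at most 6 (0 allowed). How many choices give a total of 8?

3

The generating function for the choices is (1 + z + z^2)·(1 + z^2 + z^4)·(1 + z^3 + z^6); the count is [z^8].
(1 + z + z^2) has coefficients 1,1,1 for degrees 0…2.
(1 + z^2 + z^4) has coefficients 1,0,1,0,1,0,0,0,0 for degrees 0…8.
Finally multiplying by (1 + z^3 + z^6), the product of all factors after the first has coefficients 1,0,1,1,1,1,1,1,1 for degrees 0…8.
[z^8] = 1·1 + 1·1 + 1·1 = 3.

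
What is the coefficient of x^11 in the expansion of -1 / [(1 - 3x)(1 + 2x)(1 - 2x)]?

-316407

The denominator gives the recurrence a_n = 3a_(n−1) + 4a_(n−2) − 12a_(n−3) for n ≥ 3; the numerator fixes a_0 = -1, a_1 = -3, a_2 = -13.
Iterating: -1, -3, -13, -39, -133, -399, -1261, -3783, -11605, -34815, -105469, -316407, so a_11 = -316407.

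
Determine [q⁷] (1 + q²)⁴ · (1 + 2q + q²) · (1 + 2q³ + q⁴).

(1 + q²)⁴ has coefficients 1,0,4,0,6,0,4,0 for degrees 0…7.
(1 + 2q + q²) has coefficients 1,2,1,0,0,0,0,0 for degrees 0…7.
Finally multiplying by (1 + 2q³ + q⁴), the product of all factors after the first has coefficients 1,2,1,2,5,4,1,0 for degrees 0…7.
[q⁷] = 1·0 + 4·4 + 6·2 + 4·2 = 36.

36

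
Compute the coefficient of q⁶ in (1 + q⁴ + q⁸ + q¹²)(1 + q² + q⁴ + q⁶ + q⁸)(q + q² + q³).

(1 + q⁴ + q⁸ + q¹²) has coefficients 1,0,0,0,1,0,0 for degrees 0…6.
(1 + q² + q⁴ + q⁶ + q⁸) has coefficients 1,0,1,0,1,0,1 for degrees 0…6.
Finally multiplying by (q + q² + q³), the product of all factors after the first has coefficients 0,1,1,2,1,2,1 for degrees 0…6.
[q⁶] = 1·1 + 1·1 = 2.

2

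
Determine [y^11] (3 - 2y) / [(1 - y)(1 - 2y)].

8191

Partial fractions give a closed form: a_n = (-1)·1^n + (4)·2^n.
At n = 11: a_11 = 8191.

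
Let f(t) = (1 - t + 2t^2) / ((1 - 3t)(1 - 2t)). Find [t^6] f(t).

1816

The denominator gives the recurrence a_n = 5a_(n−1) − 6a_(n−2) for n ≥ 3; the numerator fixes a_0 = 1, a_1 = 4, a_2 = 16.
Iterating: 1, 4, 16, 56, 184, 584, 1816, so a_6 = 1816.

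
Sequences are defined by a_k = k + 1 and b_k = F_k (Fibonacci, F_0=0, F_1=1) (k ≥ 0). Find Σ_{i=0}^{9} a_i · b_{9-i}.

This is [x^9] in the product of the two ordinary generating functions.
Σ = 1·34 + 2·21 + 3·13 + 4·8 + 5·5 + 6·3 + 7·2 + 8·1 + 9·1 + 10·0 = 221.

221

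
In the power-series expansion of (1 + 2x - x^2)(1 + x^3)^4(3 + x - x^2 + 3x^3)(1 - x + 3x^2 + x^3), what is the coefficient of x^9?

264

(1 + 2x - x^2) has coefficients 1,2,-1 for degrees 0…2.
(1 + x^3)^4 has coefficients 1,0,0,4,0,0,6,0,0,4 for degrees 0…9.
Multiplying by (3 + x - x^2 + 3x^3) gives running coefficients 3,1,-1,15,4,-4,30,6,-6,30 for degrees 0…9.
Finally multiplying by (1 - x + 3x^2 + x^3), the product of all factors after the first has coefficients 3,-2,7,22,-13,36,61,-32,74,84 for degrees 0…9.
[x^9] = 1·84 + 2·74 − 1·(-32) = 264.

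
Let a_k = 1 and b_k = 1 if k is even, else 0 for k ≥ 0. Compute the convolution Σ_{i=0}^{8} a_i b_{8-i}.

5

Write out a_i and b_{8-i} for i = 0,…,8 and sum the products.
Σ = 1·1 + 1·0 + 1·1 + 1·0 + 1·1 + 1·0 + 1·1 + 1·0 + 1·1 = 5.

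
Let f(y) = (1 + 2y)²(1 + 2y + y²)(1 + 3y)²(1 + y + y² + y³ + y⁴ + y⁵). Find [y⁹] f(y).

(1 + 2y)² has coefficients 1,4,4 for degrees 0…2.
(1 + 2y + y²) has coefficients 1,2,1,0,0,0,0,0,0,0 for degrees 0…9.
Multiplying by (1 + 3y)² gives running coefficients 1,8,22,24,9,0,0,0,0,0 for degrees 0…9.
Finally multiplying by (1 + y + y² + y³ + y⁴ + y⁵), the product of all factors after the first has coefficients 1,9,31,55,64,64,63,55,33,9 for degrees 0…9.
[y⁹] = 1·9 + 4·33 + 4·55 = 361.

361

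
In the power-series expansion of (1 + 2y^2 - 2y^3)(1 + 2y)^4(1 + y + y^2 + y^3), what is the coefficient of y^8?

-48

(1 + 2y^2 - 2y^3) has coefficients 1,0,2,-2 for degrees 0…3.
(1 + 2y)^4 has coefficients 1,8,24,32,16,0,0,0,0 for degrees 0…8.
Finally multiplying by (1 + y + y^2 + y^3), the product of all factors after the first has coefficients 1,9,33,65,80,72,48,16,0 for degrees 0…8.
[y^8] = 1·0 + 2·48 − 2·72 = -48.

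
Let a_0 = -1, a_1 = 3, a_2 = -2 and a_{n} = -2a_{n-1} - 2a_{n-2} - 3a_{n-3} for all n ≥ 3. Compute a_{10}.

-263

The ordinary generating function has denominator 1 + 2x + 2x^2 + 3x^3.
Iterating the recurrence: a_0,…,a_{10} = -1, 3, -2, 1, -7, 18, -25, 35, -74, 153, -263.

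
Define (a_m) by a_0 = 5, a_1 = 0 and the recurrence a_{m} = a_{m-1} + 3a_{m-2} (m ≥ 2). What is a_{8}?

1455

The ordinary generating function has denominator 1 - y - 3y^2.
Iterating the recurrence: a_0,…,a_{8} = 5, 0, 15, 15, 60, 105, 285, 600, 1455.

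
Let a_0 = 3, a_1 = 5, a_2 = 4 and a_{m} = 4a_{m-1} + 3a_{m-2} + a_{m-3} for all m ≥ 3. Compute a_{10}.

The ordinary generating function has denominator 1 - 4x - 3x^2 - x^3.
Iterating the recurrence: a_0,…,a_{10} = 3, 5, 4, 34, 153, 718, 3365, 15767, 73881, 346190, 1622170.

1622170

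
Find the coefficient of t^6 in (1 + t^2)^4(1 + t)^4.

44

(1 + t^2)^4 has coefficients 1,0,4,0,6,0,4 for degrees 0…6.
(1 + t)^4 has coefficients 1,4,6,4,1,0,0 for degrees 0…6.
[t^6] = 1·0 + 4·1 + 6·6 + 4·1 = 44.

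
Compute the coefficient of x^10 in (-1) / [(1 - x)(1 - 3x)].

Partial fractions give a closed form: a_n = (1/2)·1^n + (-3/2)·3^n.
At n = 10: a_10 = -88573.

-88573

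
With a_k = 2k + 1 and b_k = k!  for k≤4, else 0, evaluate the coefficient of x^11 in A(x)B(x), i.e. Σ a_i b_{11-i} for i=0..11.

Write out a_i and b_{11-i} for i = 0,…,11 and sum the products.
Σ = 1·0 + 3·0 + 5·0 + 7·0 + 9·0 + 11·0 + 13·0 + 15·24 + 17·6 + 19·2 + 21·1 + 23·1 = 544.

544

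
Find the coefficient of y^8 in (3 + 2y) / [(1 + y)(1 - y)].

The denominator gives the recurrence a_n = a_(n−2) for n ≥ 3; the numerator fixes a_0 = 3, a_1 = 2, a_2 = 3.
Iterating: 3, 2, 3, 2, 3, 2, 3, 2, 3, so a_8 = 3.

3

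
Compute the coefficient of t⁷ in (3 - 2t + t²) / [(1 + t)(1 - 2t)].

190

The denominator gives the recurrence a_n = a_(n−1) + 2a_(n−2) for n ≥ 3; the numerator fixes a_0 = 3, a_1 = 1, a_2 = 8.
Iterating: 3, 1, 8, 10, 26, 46, 98, 190, so a_7 = 190.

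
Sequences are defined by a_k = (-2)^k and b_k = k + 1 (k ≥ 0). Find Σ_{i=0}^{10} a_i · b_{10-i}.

459

This is [x^10] in the product of the two ordinary generating functions.
Σ = 1·11 − 2·10 + 4·9 − 8·8 + 16·7 − 32·6 + 64·5 − 128·4 + 256·3 − 512·2 + 1024·1 = 459.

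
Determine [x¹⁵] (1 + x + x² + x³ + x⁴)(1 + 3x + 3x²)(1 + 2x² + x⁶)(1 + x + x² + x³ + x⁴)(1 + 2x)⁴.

(1 + x + x² + x³ + x⁴) has coefficients 1,1,1,1,1 for degrees 0…4.
(1 + 3x + 3x²) has coefficients 1,3,3,0,0,0,0,0,0,0,0,0,0,0,0,0 for degrees 0…15.
Multiplying by (1 + 2x² + x⁶) gives running coefficients 1,3,5,6,6,0,1,3,3,0,0,0,0,0,0,0 for degrees 0…15.
Multiplying by (1 + x + x² + x³ + x⁴) gives running coefficients 1,4,9,15,21,20,18,16,13,7,7,6,3,0,0,0 for degrees 0…15.
Finally multiplying by (1 + 2x)⁴, the product of all factors after the first has coefficients 1,12,65,215,501,900,1306,1552,1549,1391,1175,902,651,504,376,192 for degrees 0…15.
[x¹⁵] = 1·192 + 1·376 + 1·504 + 1·651 + 1·902 = 2625.

2625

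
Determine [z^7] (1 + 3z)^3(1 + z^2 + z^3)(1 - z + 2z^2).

(1 + 3z)^3 has coefficients 1,9,27,27 for degrees 0…3.
(1 + z^2 + z^3) has coefficients 1,0,1,1,0,0,0,0 for degrees 0…7.
Finally multiplying by (1 - z + 2z^2), the product of all factors after the first has coefficients 1,-1,3,0,1,2,0,0 for degrees 0…7.
[z^7] = 1·0 + 9·0 + 27·2 + 27·1 = 81.

81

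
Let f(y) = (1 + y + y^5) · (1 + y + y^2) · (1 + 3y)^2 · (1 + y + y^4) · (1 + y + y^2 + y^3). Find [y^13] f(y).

56

(1 + y + y^5) has coefficients 1,1,0,0,0,1 for degrees 0…5.
(1 + y + y^2) has coefficients 1,1,1,0,0,0,0,0,0,0,0,0,0,0 for degrees 0…13.
Multiplying by (1 + 3y)^2 gives running coefficients 1,7,16,15,9,0,0,0,0,0,0,0,0,0 for degrees 0…13.
Multiplying by (1 + y + y^4) gives running coefficients 1,8,23,31,25,16,16,15,9,0,0,0,0,0 for degrees 0…13.
Finally multiplying by (1 + y + y^2 + y^3), the product of all factors after the first has coefficients 1,9,32,63,87,95,88,72,56,40,24,9,0,0 for degrees 0…13.
[y^13] = 1·0 + 1·0 + 1·56 = 56.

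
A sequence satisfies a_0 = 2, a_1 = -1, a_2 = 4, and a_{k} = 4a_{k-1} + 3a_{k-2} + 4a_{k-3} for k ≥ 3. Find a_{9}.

The ordinary generating function has denominator 1 - 4z - 3z^2 - 4z^3.
Iterating the recurrence: a_0,…,a_{9} = 2, -1, 4, 21, 92, 447, 2148, 10301, 49436, 237239.

237239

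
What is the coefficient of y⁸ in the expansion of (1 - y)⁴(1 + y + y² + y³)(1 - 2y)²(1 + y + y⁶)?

(1 - y)⁴ has coefficients 1,-4,6,-4,1 for degrees 0…4.
(1 + y + y² + y³) has coefficients 1,1,1,1,0,0,0,0,0 for degrees 0…8.
Multiplying by (1 - 2y)² gives running coefficients 1,-3,1,1,0,4,0,0,0 for degrees 0…8.
Finally multiplying by (1 + y + y⁶), the product of all factors after the first has coefficients 1,-2,-2,2,1,4,5,-3,1 for degrees 0…8.
[y⁸] = 1·1 − 4·(-3) + 6·5 − 4·4 + 1·1 = 28.

28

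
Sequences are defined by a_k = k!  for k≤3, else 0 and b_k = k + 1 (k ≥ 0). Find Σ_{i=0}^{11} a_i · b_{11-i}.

97

This is [x^11] in the product of the two ordinary generating functions.
Σ = 1·12 + 1·11 + 2·10 + 6·9 + 0·8 + 0·7 + 0·6 + 0·5 + 0·4 + 0·3 + 0·2 + 0·1 = 97.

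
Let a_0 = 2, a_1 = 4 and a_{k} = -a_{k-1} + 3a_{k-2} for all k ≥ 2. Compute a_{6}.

-46

The ordinary generating function has denominator 1 + y - 3y^2.
Iterating the recurrence: a_0,…,a_{6} = 2, 4, 2, 10, -4, 34, -46.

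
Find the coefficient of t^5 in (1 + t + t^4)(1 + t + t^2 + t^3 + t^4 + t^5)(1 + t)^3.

(1 + t + t^4) has coefficients 1,1,0,0,1 for degrees 0…4.
(1 + t + t^2 + t^3 + t^4 + t^5) has coefficients 1,1,1,1,1,1 for degrees 0…5.
Finally multiplying by (1 + t)^3, the product of all factors after the first has coefficients 1,4,7,8,8,8 for degrees 0…5.
[t^5] = 1·8 + 1·8 + 1·4 = 20.

20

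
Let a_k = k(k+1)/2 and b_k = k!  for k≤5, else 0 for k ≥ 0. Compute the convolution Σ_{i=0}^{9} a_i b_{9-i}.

1823

Write out a_i and b_{9-i} for i = 0,…,9 and sum the products.
Σ = 0·0 + 1·0 + 3·0 + 6·0 + 10·120 + 15·24 + 21·6 + 28·2 + 36·1 + 45·1 = 1823.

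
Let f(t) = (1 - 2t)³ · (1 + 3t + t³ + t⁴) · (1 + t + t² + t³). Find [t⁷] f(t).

-27

(1 - 2t)³ has coefficients 1,-6,12,-8 for degrees 0…3.
(1 + 3t + t³ + t⁴) has coefficients 1,3,0,1,1,0,0,0 for degrees 0…7.
Finally multiplying by (1 + t + t² + t³), the product of all factors after the first has coefficients 1,4,4,5,5,2,2,1 for degrees 0…7.
[t⁷] = 1·1 − 6·2 + 12·2 − 8·5 = -27.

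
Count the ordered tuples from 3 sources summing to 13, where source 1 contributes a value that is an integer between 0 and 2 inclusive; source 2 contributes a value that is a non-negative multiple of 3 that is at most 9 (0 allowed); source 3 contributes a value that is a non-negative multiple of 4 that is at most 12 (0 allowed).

3

The generating function for the choices is (1 + t + t²)·(1 + t³ + t⁶ + t⁹)·(1 + t⁴ + t⁸ + t¹²); the count is [t¹³].
(1 + t + t²) has coefficients 1,1,1 for degrees 0…2.
(1 + t³ + t⁶ + t⁹) has coefficients 1,0,0,1,0,0,1,0,0,1,0,0,0,0 for degrees 0…13.
Finally multiplying by (1 + t⁴ + t⁸ + t¹²), the product of all factors after the first has coefficients 1,0,0,1,1,0,1,1,1,1,1,1,1,1 for degrees 0…13.
[t¹³] = 1·1 + 1·1 + 1·1 = 3.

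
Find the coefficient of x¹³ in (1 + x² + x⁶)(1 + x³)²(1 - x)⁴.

(1 + x² + x⁶) has coefficients 1,0,1,0,0,0,1 for degrees 0…6.
(1 + x³)² has coefficients 1,0,0,2,0,0,1,0,0,0,0,0,0,0 for degrees 0…13.
Finally multiplying by (1 - x)⁴, the product of all factors after the first has coefficients 1,-4,6,-2,-7,12,-7,-2,6,-4,1,0,0,0 for degrees 0…13.
[x¹³] = 1·0 + 1·0 + 1·(-2) = -2.

-2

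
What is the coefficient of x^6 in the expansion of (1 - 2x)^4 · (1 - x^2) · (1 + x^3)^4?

-106

(1 - 2x)^4 has coefficients 1,-8,24,-32,16 for degrees 0…4.
(1 - x^2) has coefficients 1,0,-1,0,0,0,0 for degrees 0…6.
Finally multiplying by (1 + x^3)^4, the product of all factors after the first has coefficients 1,0,-1,4,0,-4,6 for degrees 0…6.
[x^6] = 1·6 − 8·(-4) + 24·0 − 32·4 + 16·(-1) = -106.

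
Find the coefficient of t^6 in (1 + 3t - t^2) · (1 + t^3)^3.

3

(1 + 3t - t^2) has coefficients 1,3,-1 for degrees 0…2.
(1 + t^3)^3 has coefficients 1,0,0,3,0,0,3 for degrees 0…6.
[t^6] = 1·3 + 3·0 − 1·0 = 3.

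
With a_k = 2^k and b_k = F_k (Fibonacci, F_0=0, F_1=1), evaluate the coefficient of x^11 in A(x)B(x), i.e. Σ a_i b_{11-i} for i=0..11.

3719

Write out a_i and b_{11-i} for i = 0,…,11 and sum the products.
Σ = 1·89 + 2·55 + 4·34 + 8·21 + 16·13 + 32·8 + 64·5 + 128·3 + 256·2 + 512·1 + 1024·1 + 2048·0 = 3719.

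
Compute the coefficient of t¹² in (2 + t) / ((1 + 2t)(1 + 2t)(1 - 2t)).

45056

The denominator gives the recurrence a_n = −2a_(n−1) + 4a_(n−2) + 8a_(n−3) for n ≥ 3; the numerator fixes a_0 = 2, a_1 = -3, a_2 = 14.
Iterating: 2, -3, 14, -24, 80, -144, 416, -768, 2048, -3840, 9728, -18432, 45056, so a_12 = 45056.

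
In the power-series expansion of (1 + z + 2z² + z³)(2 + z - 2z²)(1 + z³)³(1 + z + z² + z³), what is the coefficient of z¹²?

(1 + z + 2z² + z³) has coefficients 1,1,2,1 for degrees 0…3.
(2 + z - 2z²) has coefficients 2,1,-2,0,0,0,0,0,0,0,0,0,0 for degrees 0…12.
Multiplying by (1 + z³)³ gives running coefficients 2,1,-2,6,3,-6,6,3,-6,2,1,-2,0 for degrees 0…12.
Finally multiplying by (1 + z + z² + z³), the product of all factors after the first has coefficients 2,3,1,7,8,1,9,6,-3,5,0,-5,1 for degrees 0…12.
[z¹²] = 1·1 + 1·(-5) + 2·0 + 1·5 = 1.

1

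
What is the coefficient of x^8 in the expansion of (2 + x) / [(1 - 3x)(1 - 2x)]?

The denominator gives the recurrence a_n = 5a_(n−1) − 6a_(n−2) for n ≥ 2; the numerator fixes a_0 = 2, a_1 = 11.
Iterating: 2, 11, 43, 149, 487, 1541, 4783, 14669, 44647, so a_8 = 44647.

44647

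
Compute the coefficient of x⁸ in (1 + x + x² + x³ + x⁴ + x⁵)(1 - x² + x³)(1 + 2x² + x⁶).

(1 + x + x² + x³ + x⁴ + x⁵) has coefficients 1,1,1,1,1,1 for degrees 0…5.
(1 - x² + x³) has coefficients 1,0,-1,1,0,0,0,0,0 for degrees 0…8.
Finally multiplying by (1 + 2x² + x⁶), the product of all factors after the first has coefficients 1,0,1,1,-2,2,1,0,-1 for degrees 0…8.
[x⁸] = 1·(-1) + 1·0 + 1·1 + 1·2 + 1·(-2) + 1·1 = 1.

1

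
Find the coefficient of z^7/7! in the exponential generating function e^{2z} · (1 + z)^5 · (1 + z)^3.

1586944

The EGF product rule gives c_7 = Σ_{k_1+k_2+k_3=7} C(7; k_1,k_2,k_3) · ∏ g_i(k_i), where e^{2z} gives (2)^k; (1+z)^5 gives the falling factorial (5)_k; (1+z)^3 gives the falling factorial (3)_k.
g_1(k) for k = 0…7: 1, 2, 4, 8, 16, 32, 64, 128.
g_2(k) for k = 0…7: 1, 5, 20, 60, 120, 120, 0, 0.
g_3(k) for k = 0…7: 1, 3, 6, 6, 0, 0, 0, 0.
First combine the last two factors: h(k) = Σ_j C(k,j)·g_2(j)·g_3(k−j) for k = 0…7: 1, 8, 56, 336, 1680, 6720, 20160, 40320.
c_7 = Σ_k C(7,k)·g_1(k)·h(7−k) = 1·1·40320 + 7·2·20160 + 21·4·6720 + 35·8·1680 + 35·16·336 + 21·32·56 + 7·64·8 + 1·128·1 = 40320 + 282240 + 564480 + 470400 + 188160 + 37632 + 3584 + 128 = 1586944.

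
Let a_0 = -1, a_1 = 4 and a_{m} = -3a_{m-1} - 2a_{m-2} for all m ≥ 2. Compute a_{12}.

-12286

The ordinary generating function has denominator 1 + 3t + 2t^2.
Iterating the recurrence: a_0,…,a_{12} = -1, 4, -10, 22, -46, 94, -190, 382, -766, 1534, -3070, 6142, -12286.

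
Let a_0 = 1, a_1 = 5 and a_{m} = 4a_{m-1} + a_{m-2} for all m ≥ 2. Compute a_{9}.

514229

The ordinary generating function has denominator 1 - 4t - t^2.
Iterating the recurrence: a_0,…,a_{9} = 1, 5, 21, 89, 377, 1597, 6765, 28657, 121393, 514229.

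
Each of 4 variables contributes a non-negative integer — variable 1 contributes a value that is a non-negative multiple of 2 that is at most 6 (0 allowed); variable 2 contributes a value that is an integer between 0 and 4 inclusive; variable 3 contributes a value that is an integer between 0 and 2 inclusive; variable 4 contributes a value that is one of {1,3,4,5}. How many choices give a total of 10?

27

The generating function for the choices is (1 + x² + x⁴ + x⁶)·(1 + x + x² + x³ + x⁴)·(1 + x + x²)·(x + x³ + x⁴ + x⁵); the count is [x¹⁰].
(1 + x² + x⁴ + x⁶) has coefficients 1,0,1,0,1,0,1 for degrees 0…6.
(1 + x + x² + x³ + x⁴) has coefficients 1,1,1,1,1,0,0,0,0,0,0 for degrees 0…10.
Multiplying by (1 + x + x²) gives running coefficients 1,2,3,3,3,2,1,0,0,0,0 for degrees 0…10.
Finally multiplying by (x + x³ + x⁴ + x⁵), the product of all factors after the first has coefficients 0,1,2,4,6,9,10,10,8,6,3 for degrees 0…10.
[x¹⁰] = 1·3 + 1·8 + 1·10 + 1·6 = 27.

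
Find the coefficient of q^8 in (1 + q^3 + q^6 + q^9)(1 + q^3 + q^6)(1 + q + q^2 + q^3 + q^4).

(1 + q^3 + q^6 + q^9) has coefficients 1,0,0,1,0,0,1,0,0 for degrees 0…8.
(1 + q^3 + q^6) has coefficients 1,0,0,1,0,0,1,0,0 for degrees 0…8.
Finally multiplying by (1 + q + q^2 + q^3 + q^4), the product of all factors after the first has coefficients 1,1,1,2,2,1,2,2,1 for degrees 0…8.
[q^8] = 1·1 + 1·1 + 1·1 = 3.

3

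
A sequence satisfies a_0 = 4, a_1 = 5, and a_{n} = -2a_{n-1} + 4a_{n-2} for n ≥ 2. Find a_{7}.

64

The ordinary generating function has denominator 1 + 2t - 4t^2.
Iterating the recurrence: a_0,…,a_{7} = 4, 5, 6, 8, 8, 16, 0, 64.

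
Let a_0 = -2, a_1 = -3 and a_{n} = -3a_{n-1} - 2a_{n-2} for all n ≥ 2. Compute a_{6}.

The ordinary generating function has denominator 1 + 3y + 2y^2.
Iterating the recurrence: a_0,…,a_{6} = -2, -3, 13, -33, 73, -153, 313.

313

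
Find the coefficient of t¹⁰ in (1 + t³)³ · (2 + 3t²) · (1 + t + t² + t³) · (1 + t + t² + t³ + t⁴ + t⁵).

(1 + t³)³ has coefficients 1,0,0,3,0,0,3,0,0,1 for degrees 0…9.
(2 + 3t²) has coefficients 2,0,3,0,0,0,0,0,0,0,0 for degrees 0…10.
Multiplying by (1 + t + t² + t³) gives running coefficients 2,2,5,5,3,3,0,0,0,0,0 for degrees 0…10.
Finally multiplying by (1 + t + t² + t³ + t⁴ + t⁵), the product of all factors after the first has coefficients 2,4,9,14,17,20,18,16,11,6,3 for degrees 0…10.
[t¹⁰] = 1·3 + 3·16 + 3·17 + 1·4 = 106.

106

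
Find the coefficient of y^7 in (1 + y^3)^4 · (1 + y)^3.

(1 + y^3)^4 has coefficients 1,0,0,4,0,0,6,0 for degrees 0…7.
(1 + y)^3 has coefficients 1,3,3,1,0,0,0,0 for degrees 0…7.
[y^7] = 1·0 + 4·0 + 6·3 = 18.

18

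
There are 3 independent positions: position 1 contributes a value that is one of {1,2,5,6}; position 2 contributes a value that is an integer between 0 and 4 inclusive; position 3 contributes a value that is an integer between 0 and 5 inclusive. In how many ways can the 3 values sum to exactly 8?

14

The generating function for the choices is (y + y^2 + y^5 + y^6)·(1 + y + y^2 + y^3 + y^4)·(1 + y + y^2 + y^3 + y^4 + y^5); the count is [y^8].
(y + y^2 + y^5 + y^6) has coefficients 0,1,1,0,0,1,1 for degrees 0…6.
(1 + y + y^2 + y^3 + y^4) has coefficients 1,1,1,1,1,0,0,0,0 for degrees 0…8.
Finally multiplying by (1 + y + y^2 + y^3 + y^4 + y^5), the product of all factors after the first has coefficients 1,2,3,4,5,5,4,3,2 for degrees 0…8.
[y^8] = 1·3 + 1·4 + 1·4 + 1·3 = 14.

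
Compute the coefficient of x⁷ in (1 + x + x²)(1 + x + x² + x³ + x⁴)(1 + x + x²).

(1 + x + x²) has coefficients 1,1,1 for degrees 0…2.
(1 + x + x² + x³ + x⁴) has coefficients 1,1,1,1,1,0,0,0 for degrees 0…7.
Finally multiplying by (1 + x + x²), the product of all factors after the first has coefficients 1,2,3,3,3,2,1,0 for degrees 0…7.
[x⁷] = 1·0 + 1·1 + 1·2 = 3.

3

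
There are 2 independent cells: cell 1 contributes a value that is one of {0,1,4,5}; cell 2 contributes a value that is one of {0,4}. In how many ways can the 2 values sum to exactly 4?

The generating function for the choices is (1 + t + t⁴ + t⁵)·(1 + t⁴); the count is [t⁴].
(1 + t + t⁴ + t⁵) has coefficients 1,1,0,0,1 for degrees 0…4.
(1 + t⁴) has coefficients 1,0,0,0,1 for degrees 0…4.
[t⁴] = 1·1 + 1·0 + 1·1 = 2.

2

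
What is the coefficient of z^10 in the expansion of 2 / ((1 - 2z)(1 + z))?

1366

Partial fractions give a closed form: a_n = (4/3)·2^n + (2/3)·(-1)^n.
At n = 10: a_10 = 1366.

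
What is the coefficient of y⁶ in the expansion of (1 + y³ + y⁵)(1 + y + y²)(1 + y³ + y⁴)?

3

(1 + y³ + y⁵) has coefficients 1,0,0,1,0,1 for degrees 0…5.
(1 + y + y²) has coefficients 1,1,1,0,0,0,0 for degrees 0…6.
Finally multiplying by (1 + y³ + y⁴), the product of all factors after the first has coefficients 1,1,1,1,2,2,1 for degrees 0…6.
[y⁶] = 1·1 + 1·1 + 1·1 = 3.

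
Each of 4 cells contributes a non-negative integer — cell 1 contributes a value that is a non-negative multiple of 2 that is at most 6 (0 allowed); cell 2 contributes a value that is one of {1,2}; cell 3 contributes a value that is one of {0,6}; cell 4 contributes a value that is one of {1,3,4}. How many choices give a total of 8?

4

The generating function for the choices is (1 + q^2 + q^4 + q^6)·(q + q^2)·(1 + q^6)·(q + q^3 + q^4); the count is [q^8].
(1 + q^2 + q^4 + q^6) has coefficients 1,0,1,0,1,0,1 for degrees 0…6.
(q + q^2) has coefficients 0,1,1,0,0,0,0,0,0 for degrees 0…8.
Multiplying by (1 + q^6) gives running coefficients 0,1,1,0,0,0,0,1,1 for degrees 0…8.
Finally multiplying by (q + q^3 + q^4), the product of all factors after the first has coefficients 0,0,1,1,1,2,1,0,1 for degrees 0…8.
[q^8] = 1·1 + 1·1 + 1·1 + 1·1 = 4.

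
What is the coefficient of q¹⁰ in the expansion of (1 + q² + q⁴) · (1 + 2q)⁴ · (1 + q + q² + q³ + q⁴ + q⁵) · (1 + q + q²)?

506

(1 + q² + q⁴) has coefficients 1,0,1,0,1 for degrees 0…4.
(1 + 2q)⁴ has coefficients 1,8,24,32,16,0,0,0,0,0,0 for degrees 0…10.
Multiplying by (1 + q + q² + q³ + q⁴ + q⁵) gives running coefficients 1,9,33,65,81,81,80,72,48,16,0 for degrees 0…10.
Finally multiplying by (1 + q + q²), the product of all factors after the first has coefficients 1,10,43,107,179,227,242,233,200,136,64 for degrees 0…10.
[q¹⁰] = 1·64 + 1·200 + 1·242 = 506.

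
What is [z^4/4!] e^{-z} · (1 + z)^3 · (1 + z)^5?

641

The EGF product rule gives c_4 = Σ_{k_1+k_2+k_3=4} C(4; k_1,k_2,k_3) · ∏ g_i(k_i), where e^{-z} gives (-1)^k; (1+z)^3 gives the falling factorial (3)_k; (1+z)^5 gives the falling factorial (5)_k.
g_1(k) for k = 0…4: 1, -1, 1, -1, 1.
g_2(k) for k = 0…4: 1, 3, 6, 6, 0.
g_3(k) for k = 0…4: 1, 5, 20, 60, 120.
First combine the last two factors: h(k) = Σ_j C(k,j)·g_2(j)·g_3(k−j) for k = 0…4: 1, 8, 56, 336, 1680.
c_4 = Σ_k C(4,k)·g_1(k)·h(4−k) = 1·1·1680 + 4·(-1)·336 + 6·1·56 + 4·(-1)·8 + 1·1·1 = 1680 − 1344 + 336 − 32 + 1 = 641.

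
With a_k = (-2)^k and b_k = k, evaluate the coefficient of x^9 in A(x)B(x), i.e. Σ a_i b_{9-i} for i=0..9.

The convolution is the x^9 coefficient of A(x)B(x).
Σ = 1·9 − 2·8 + 4·7 − 8·6 + 16·5 − 32·4 + 64·3 − 128·2 + 256·1 − 512·0 = 117.

117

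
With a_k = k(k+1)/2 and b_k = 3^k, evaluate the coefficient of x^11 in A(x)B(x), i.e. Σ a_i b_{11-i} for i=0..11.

Write out a_i and b_{11-i} for i = 0,…,11 and sum the products.
Σ = 0·177147 + 1·59049 + 3·19683 + 6·6561 + 10·2187 + 15·729 + 21·243 + 28·81 + 36·27 + 45·9 + 55·3 + 66·1 = 199248.

199248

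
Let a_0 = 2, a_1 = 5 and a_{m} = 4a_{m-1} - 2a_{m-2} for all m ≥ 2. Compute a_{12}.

The ordinary generating function has denominator 1 - 4z + 2z^2.
Iterating the recurrence: a_0,…,a_{12} = 2, 5, 16, 54, 184, 628, 2144, 7320, 24992, 85328, 291328, 994656, 3395968.

3395968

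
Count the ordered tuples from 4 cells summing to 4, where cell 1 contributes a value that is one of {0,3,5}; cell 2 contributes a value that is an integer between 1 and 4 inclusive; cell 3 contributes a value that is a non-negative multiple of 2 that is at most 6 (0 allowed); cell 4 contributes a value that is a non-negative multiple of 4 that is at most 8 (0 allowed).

The generating function for the choices is (1 + q³ + q⁵)·(q + q² + q³ + q⁴)·(1 + q² + q⁴ + q⁶)·(1 + q⁴ + q⁸); the count is [q⁴].
(1 + q³ + q⁵) has coefficients 1,0,0,1,0 for degrees 0…4.
(q + q² + q³ + q⁴) has coefficients 0,1,1,1,1 for degrees 0…4.
Multiplying by (1 + q² + q⁴ + q⁶) gives running coefficients 0,1,1,2,2 for degrees 0…4.
Finally multiplying by (1 + q⁴ + q⁸), the product of all factors after the first has coefficients 0,1,1,2,2 for degrees 0…4.
[q⁴] = 1·2 + 1·1 = 3.

3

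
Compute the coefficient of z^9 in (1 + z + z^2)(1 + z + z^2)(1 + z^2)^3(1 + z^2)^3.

(1 + z + z^2) has coefficients 1,1,1 for degrees 0…2.
(1 + z + z^2) has coefficients 1,1,1,0,0,0,0,0,0,0 for degrees 0…9.
Multiplying by (1 + z^2)^3 gives running coefficients 1,1,4,3,6,3,4,1,1,0 for degrees 0…9.
Finally multiplying by (1 + z^2)^3, the product of all factors after the first has coefficients 1,1,7,6,21,15,35,20,35,15 for degrees 0…9.
[z^9] = 1·15 + 1·35 + 1·20 = 70.

70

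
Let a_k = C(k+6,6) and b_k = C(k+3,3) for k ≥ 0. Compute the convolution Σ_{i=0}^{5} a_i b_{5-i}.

The convolution is the x^5 coefficient of A(x)B(x).
Σ = 1·56 + 7·35 + 28·20 + 84·10 + 210·4 + 462·1 = 3003.

3003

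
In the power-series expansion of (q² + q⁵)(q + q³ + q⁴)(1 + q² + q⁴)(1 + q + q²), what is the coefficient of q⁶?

(q² + q⁵) has coefficients 0,0,1,0,0,1 for degrees 0…5.
(q + q³ + q⁴) has coefficients 0,1,0,1,1,0,0 for degrees 0…6.
Multiplying by (1 + q² + q⁴) gives running coefficients 0,1,0,2,1,2,1 for degrees 0…6.
Finally multiplying by (1 + q + q²), the product of all factors after the first has coefficients 0,1,1,3,3,5,4 for degrees 0…6.
[q⁶] = 1·3 + 1·1 = 4.

4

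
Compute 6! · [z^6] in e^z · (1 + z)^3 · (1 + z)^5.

The EGF product rule gives c_6 = Σ_{k_1+k_2+k_3=6} C(6; k_1,k_2,k_3) · ∏ g_i(k_i), where e^z gives (1)^k; (1+z)^3 gives the falling factorial (3)_k; (1+z)^5 gives the falling factorial (5)_k.
g_1(k) for k = 0…6: 1, 1, 1, 1, 1, 1, 1.
g_2(k) for k = 0…6: 1, 3, 6, 6, 0, 0, 0.
g_3(k) for k = 0…6: 1, 5, 20, 60, 120, 120, 0.
First combine the last two factors: h(k) = Σ_j C(k,j)·g_2(j)·g_3(k−j) for k = 0…6: 1, 8, 56, 336, 1680, 6720, 20160.
c_6 = Σ_k C(6,k)·g_1(k)·h(6−k) = 1·1·20160 + 6·1·6720 + 15·1·1680 + 20·1·336 + 15·1·56 + 6·1·8 + 1·1·1 = 20160 + 40320 + 25200 + 6720 + 840 + 48 + 1 = 93289.

93289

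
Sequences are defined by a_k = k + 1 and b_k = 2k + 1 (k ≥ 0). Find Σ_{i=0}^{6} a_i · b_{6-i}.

140

This is [x^6] in the product of the two ordinary generating functions.
Σ = 1·13 + 2·11 + 3·9 + 4·7 + 5·5 + 6·3 + 7·1 = 140.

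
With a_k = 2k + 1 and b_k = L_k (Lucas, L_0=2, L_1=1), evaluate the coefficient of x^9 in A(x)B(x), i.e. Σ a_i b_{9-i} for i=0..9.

816

Write out a_i and b_{9-i} for i = 0,…,9 and sum the products.
Σ = 1·76 + 3·47 + 5·29 + 7·18 + 9·11 + 11·7 + 13·4 + 15·3 + 17·1 + 19·2 = 816.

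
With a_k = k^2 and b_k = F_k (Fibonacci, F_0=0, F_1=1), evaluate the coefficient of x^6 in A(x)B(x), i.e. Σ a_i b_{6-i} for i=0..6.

This is [x^6] in the product of the two ordinary generating functions.
Σ = 0·8 + 1·5 + 4·3 + 9·2 + 16·1 + 25·1 + 36·0 = 76.

76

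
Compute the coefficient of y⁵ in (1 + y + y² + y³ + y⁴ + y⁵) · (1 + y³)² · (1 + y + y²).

(1 + y + y² + y³ + y⁴ + y⁵) has coefficients 1,1,1,1,1,1 for degrees 0…5.
(1 + y³)² has coefficients 1,0,0,2,0,0 for degrees 0…5.
Finally multiplying by (1 + y + y²), the product of all factors after the first has coefficients 1,1,1,2,2,2 for degrees 0…5.
[y⁵] = 1·2 + 1·2 + 1·2 + 1·1 + 1·1 + 1·1 = 9.

9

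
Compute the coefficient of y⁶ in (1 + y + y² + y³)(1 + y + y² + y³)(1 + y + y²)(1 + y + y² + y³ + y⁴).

(1 + y + y² + y³) has coefficients 1,1,1,1 for degrees 0…3.
(1 + y + y² + y³) has coefficients 1,1,1,1,0,0,0 for degrees 0…6.
Multiplying by (1 + y + y²) gives running coefficients 1,2,3,3,2,1,0 for degrees 0…6.
Finally multiplying by (1 + y + y² + y³ + y⁴), the product of all factors after the first has coefficients 1,3,6,9,11,11,9 for degrees 0…6.
[y⁶] = 1·9 + 1·11 + 1·11 + 1·9 = 40.

40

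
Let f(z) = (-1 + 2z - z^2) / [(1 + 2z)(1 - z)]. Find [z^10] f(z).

-1536

The denominator gives the recurrence a_n = −a_(n−1) + 2a_(n−2) for n ≥ 3; the numerator fixes a_0 = -1, a_1 = 3, a_2 = -6.
Iterating: -1, 3, -6, 12, -24, 48, -96, 192, -384, 768, -1536, so a_10 = -1536.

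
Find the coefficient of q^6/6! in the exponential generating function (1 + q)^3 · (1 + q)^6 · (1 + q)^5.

2162160

The EGF product rule gives c_6 = Σ_{k_1+k_2+k_3=6} C(6; k_1,k_2,k_3) · ∏ g_i(k_i), where (1+q)^3 gives the falling factorial (3)_k; (1+q)^6 gives the falling factorial (6)_k; (1+q)^5 gives the falling factorial (5)_k.
g_1(k) for k = 0…6: 1, 3, 6, 6, 0, 0, 0.
g_2(k) for k = 0…6: 1, 6, 30, 120, 360, 720, 720.
g_3(k) for k = 0…6: 1, 5, 20, 60, 120, 120, 0.
First combine the last two factors: h(k) = Σ_j C(k,j)·g_2(j)·g_3(k−j) for k = 0…6: 1, 11, 110, 990, 7920, 55440, 332640.
c_6 = Σ_k C(6,k)·g_1(k)·h(6−k) = 1·1·332640 + 6·3·55440 + 15·6·7920 + 20·6·990 = 332640 + 997920 + 712800 + 118800 = 2162160.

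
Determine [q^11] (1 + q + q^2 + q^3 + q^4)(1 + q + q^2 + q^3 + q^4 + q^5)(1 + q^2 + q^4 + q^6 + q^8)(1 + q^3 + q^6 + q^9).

(1 + q + q^2 + q^3 + q^4) has coefficients 1,1,1,1,1 for degrees 0…4.
(1 + q + q^2 + q^3 + q^4 + q^5) has coefficients 1,1,1,1,1,1,0,0,0,0,0,0 for degrees 0…11.
Multiplying by (1 + q^2 + q^4 + q^6 + q^8) gives running coefficients 1,1,2,2,3,3,3,3,3,3,2,2 for degrees 0…11.
Finally multiplying by (1 + q^3 + q^6 + q^9), the product of all factors after the first has coefficients 1,1,2,3,4,5,6,7,8,9,9,10 for degrees 0…11.
[q^11] = 1·10 + 1·9 + 1·9 + 1·8 + 1·7 = 43.

43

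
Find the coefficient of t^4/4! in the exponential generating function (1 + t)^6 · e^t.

The EGF product rule gives c_4 = Σ_{k_1+k_2=4} C(4; k_1,k_2) · ∏ g_i(k_i), where (1+t)^6 gives the falling factorial (6)_k; e^t gives (1)^k.
g_1(k) for k = 0…4: 1, 6, 30, 120, 360.
g_2(k) for k = 0…4: 1, 1, 1, 1, 1.
c_4 = Σ_k C(4,k)·g_1(k)·g_2(4−k) = 1·1·1 + 4·6·1 + 6·30·1 + 4·120·1 + 1·360·1 = 1 + 24 + 180 + 480 + 360 = 1045.

1045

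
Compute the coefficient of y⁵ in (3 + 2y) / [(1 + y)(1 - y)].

Partial fractions give a closed form: a_n = (1/2)·(-1)^n + (5/2)·1^n.
At n = 5: a_5 = 2.

2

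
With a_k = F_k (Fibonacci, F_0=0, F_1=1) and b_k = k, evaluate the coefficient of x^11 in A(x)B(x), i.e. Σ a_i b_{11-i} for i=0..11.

This is [x^11] in the product of the two ordinary generating functions.
Σ = 0·11 + 1·10 + 1·9 + 2·8 + 3·7 + 5·6 + 8·5 + 13·4 + 21·3 + 34·2 + 55·1 + 89·0 = 364.

364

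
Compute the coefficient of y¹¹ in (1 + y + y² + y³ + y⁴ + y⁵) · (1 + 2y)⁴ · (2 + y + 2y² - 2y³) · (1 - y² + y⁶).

179

(1 + y + y² + y³ + y⁴ + y⁵) has coefficients 1,1,1,1,1,1 for degrees 0…5.
(1 + 2y)⁴ has coefficients 1,8,24,32,16,0,0,0,0,0,0,0 for degrees 0…11.
Multiplying by (2 + y + 2y² - 2y³) gives running coefficients 2,17,58,102,96,32,-32,-32,0,0,0,0 for degrees 0…11.
Finally multiplying by (1 - y² + y⁶), the product of all factors after the first has coefficients 2,17,56,85,38,-70,-126,-47,90,134,96,32 for degrees 0…11.
[y¹¹] = 1·32 + 1·96 + 1·134 + 1·90 + 1·(-47) + 1·(-126) = 179.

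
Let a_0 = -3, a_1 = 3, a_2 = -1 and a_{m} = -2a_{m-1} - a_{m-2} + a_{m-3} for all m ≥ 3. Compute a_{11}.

The ordinary generating function has denominator 1 + 2y + y^2 - y^3.
Iterating the recurrence: a_0,…,a_{11} = -3, 3, -1, -4, 12, -21, 26, -19, -9, 63, -136, 200.

200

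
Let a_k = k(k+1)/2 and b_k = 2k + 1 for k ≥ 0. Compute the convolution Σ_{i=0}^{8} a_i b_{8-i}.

The convolution is the x^8 coefficient of A(x)B(x).
Σ = 0·17 + 1·15 + 3·13 + 6·11 + 10·9 + 15·7 + 21·5 + 28·3 + 36·1 = 540.

540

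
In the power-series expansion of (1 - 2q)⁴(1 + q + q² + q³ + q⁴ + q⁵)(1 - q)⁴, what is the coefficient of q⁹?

129

(1 - 2q)⁴ has coefficients 1,-8,24,-32,16 for degrees 0…4.
(1 + q + q² + q³ + q⁴ + q⁵) has coefficients 1,1,1,1,1,1,0,0,0,0 for degrees 0…9.
Finally multiplying by (1 - q)⁴, the product of all factors after the first has coefficients 1,-3,3,-1,0,0,-1,3,-3,1 for degrees 0…9.
[q⁹] = 1·1 − 8·(-3) + 24·3 − 32·(-1) + 16·0 = 129.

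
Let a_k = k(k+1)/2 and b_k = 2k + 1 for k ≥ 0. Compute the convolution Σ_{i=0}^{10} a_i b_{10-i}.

This is [x^10] in the product of the two ordinary generating functions.
Σ = 0·21 + 1·19 + 3·17 + 6·15 + 10·13 + 15·11 + 21·9 + 28·7 + 36·5 + 45·3 + 55·1 = 1210.

1210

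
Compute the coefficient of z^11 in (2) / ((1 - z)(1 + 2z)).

-2730

Partial fractions give a closed form: a_n = (2/3)·1^n + (4/3)·(-2)^n.
At n = 11: a_11 = -2730.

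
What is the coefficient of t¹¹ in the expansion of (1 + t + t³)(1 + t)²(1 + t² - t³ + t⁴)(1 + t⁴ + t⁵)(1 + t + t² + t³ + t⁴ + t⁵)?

(1 + t + t³) has coefficients 1,1,0,1 for degrees 0…3.
(1 + t)² has coefficients 1,2,1,0,0,0,0,0,0,0,0,0 for degrees 0…11.
Multiplying by (1 + t² - t³ + t⁴) gives running coefficients 1,2,2,1,0,1,1,0,0,0,0,0 for degrees 0…11.
Multiplying by (1 + t⁴ + t⁵) gives running coefficients 1,2,2,1,1,4,5,3,1,1,2,1 for degrees 0…11.
Finally multiplying by (1 + t + t² + t³ + t⁴ + t⁵), the product of all factors after the first has coefficients 1,3,5,6,7,11,15,16,15,15,16,13 for degrees 0…11.
[t¹¹] = 1·13 + 1·16 + 1·15 = 44.

44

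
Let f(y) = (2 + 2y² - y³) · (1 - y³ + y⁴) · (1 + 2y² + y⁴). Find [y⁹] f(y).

(2 + 2y² - y³) has coefficients 2,0,2,-1 for degrees 0…3.
(1 - y³ + y⁴) has coefficients 1,0,0,-1,1,0,0,0,0,0 for degrees 0…9.
Finally multiplying by (1 + 2y² + y⁴), the product of all factors after the first has coefficients 1,0,2,-1,2,-2,2,-1,1,0 for degrees 0…9.
[y⁹] = 2·0 + 2·(-1) − 1·2 = -4.

-4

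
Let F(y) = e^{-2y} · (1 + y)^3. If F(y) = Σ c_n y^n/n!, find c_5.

-32

The EGF product rule gives c_5 = Σ_{k_1+k_2=5} C(5; k_1,k_2) · ∏ g_i(k_i), where e^{-2y} gives (-2)^k; (1+y)^3 gives the falling factorial (3)_k.
g_1(k) for k = 0…5: 1, -2, 4, -8, 16, -32.
g_2(k) for k = 0…5: 1, 3, 6, 6, 0, 0.
c_5 = Σ_k C(5,k)·g_1(k)·g_2(5−k) = 10·4·6 + 10·(-8)·6 + 5·16·3 + 1·(-32)·1 = 240 − 480 + 240 − 32 = -32.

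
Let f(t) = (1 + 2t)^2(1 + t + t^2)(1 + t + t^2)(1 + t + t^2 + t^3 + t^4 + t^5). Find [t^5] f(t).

(1 + 2t)^2 has coefficients 1,4,4 for degrees 0…2.
(1 + t + t^2) has coefficients 1,1,1,0,0,0 for degrees 0…5.
Multiplying by (1 + t + t^2) gives running coefficients 1,2,3,2,1,0 for degrees 0…5.
Finally multiplying by (1 + t + t^2 + t^3 + t^4 + t^5), the product of all factors after the first has coefficients 1,3,6,8,9,9 for degrees 0…5.
[t^5] = 1·9 + 4·9 + 4·8 = 77.

77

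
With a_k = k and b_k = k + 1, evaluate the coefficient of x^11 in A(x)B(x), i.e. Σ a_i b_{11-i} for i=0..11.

This is [x^11] in the product of the two ordinary generating functions.
Σ = 0·12 + 1·11 + 2·10 + 3·9 + 4·8 + 5·7 + 6·6 + 7·5 + 8·4 + 9·3 + 10·2 + 11·1 = 286.

286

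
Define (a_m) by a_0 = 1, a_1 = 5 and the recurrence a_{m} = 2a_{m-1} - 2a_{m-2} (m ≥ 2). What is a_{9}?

80

The ordinary generating function has denominator 1 - 2x + 2x^2.
Iterating the recurrence: a_0,…,a_{9} = 1, 5, 8, 6, -4, -20, -32, -24, 16, 80.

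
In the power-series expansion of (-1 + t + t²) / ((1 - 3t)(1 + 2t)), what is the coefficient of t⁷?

-665

The denominator gives the recurrence a_n = a_(n−1) + 6a_(n−2) for n ≥ 3; the numerator fixes a_0 = -1, a_1 = 0, a_2 = -5.
Iterating: -1, 0, -5, -5, -35, -65, -275, -665, so a_7 = -665.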